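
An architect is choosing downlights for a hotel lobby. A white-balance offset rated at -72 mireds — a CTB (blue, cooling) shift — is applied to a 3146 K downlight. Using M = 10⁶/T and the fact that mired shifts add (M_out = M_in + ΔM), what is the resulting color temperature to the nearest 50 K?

M_in = 10⁶/3146 = 317.86 mireds.
M_out = 317.86 + (-72) = 245.86 mireds.
T_out = 10⁶/245.86 = 4067.3 K → 4050 K.

4050 K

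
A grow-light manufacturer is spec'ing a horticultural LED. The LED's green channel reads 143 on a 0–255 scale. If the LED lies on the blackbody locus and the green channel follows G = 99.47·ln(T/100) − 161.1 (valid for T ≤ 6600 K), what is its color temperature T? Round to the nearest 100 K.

ln t = (143 + 161.1) / 99.47 = 3.0572.
t = e^3.0572 = 21.268.
T = 100·t = 2127 K → 2100 K to the nearest 100 K.

2100 K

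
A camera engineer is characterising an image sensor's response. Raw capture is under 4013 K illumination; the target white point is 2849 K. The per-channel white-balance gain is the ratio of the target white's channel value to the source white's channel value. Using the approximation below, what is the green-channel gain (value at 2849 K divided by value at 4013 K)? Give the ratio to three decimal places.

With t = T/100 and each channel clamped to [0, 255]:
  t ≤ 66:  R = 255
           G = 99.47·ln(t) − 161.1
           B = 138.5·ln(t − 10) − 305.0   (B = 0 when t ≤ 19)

0.835

At 4013 K (t = 40.13):
  G = 99.47·ln 40.13 − 161.1 = 99.47·3.6921 − 161.1 = 206.156.
At 2849 K (t = 28.49):
  G = 99.47·ln 28.49 − 161.1 = 99.47·3.3496 − 161.1 = 172.080.
Gain = 172.080 / 206.156 = 0.8347 → 0.835.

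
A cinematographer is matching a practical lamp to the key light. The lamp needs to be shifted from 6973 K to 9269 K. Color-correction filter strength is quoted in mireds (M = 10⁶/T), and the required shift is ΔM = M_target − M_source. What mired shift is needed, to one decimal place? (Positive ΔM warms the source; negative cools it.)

-35.5 mireds

M_source = 10⁶/6973 = 143.410; M_target = 10⁶/9269 = 107.887.
ΔM = 107.887 − 143.410 = -35.524 → -35.5 mireds, a cooling shift.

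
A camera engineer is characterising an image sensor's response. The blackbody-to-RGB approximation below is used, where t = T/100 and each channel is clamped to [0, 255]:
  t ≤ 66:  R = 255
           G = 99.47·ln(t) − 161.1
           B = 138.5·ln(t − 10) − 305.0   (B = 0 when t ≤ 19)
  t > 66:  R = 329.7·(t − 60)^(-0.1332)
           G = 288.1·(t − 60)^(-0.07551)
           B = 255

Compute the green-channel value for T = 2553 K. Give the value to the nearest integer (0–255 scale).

161

t = 2553/100 = 25.53; the t ≤ 66 branch applies.
G = 99.47·ln 25.53 − 161.1 = 99.47·3.2399 − 161.1 = 161.168.
Rounded: 161.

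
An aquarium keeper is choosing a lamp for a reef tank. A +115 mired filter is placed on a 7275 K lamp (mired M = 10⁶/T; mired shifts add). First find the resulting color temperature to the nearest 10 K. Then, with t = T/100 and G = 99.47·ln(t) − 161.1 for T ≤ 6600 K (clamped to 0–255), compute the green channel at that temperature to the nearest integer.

205

M_in = 10⁶/7275 = 137.46; M_out = 137.46 + (+115) = 252.46.
T_out = 10⁶/252.46 = 3961.1 K → 3960 K; t = 39.6.
G = 99.47·ln 39.6 − 161.1 = 99.47·3.6788 − 161.1 = 204.833.
Rounded: 205.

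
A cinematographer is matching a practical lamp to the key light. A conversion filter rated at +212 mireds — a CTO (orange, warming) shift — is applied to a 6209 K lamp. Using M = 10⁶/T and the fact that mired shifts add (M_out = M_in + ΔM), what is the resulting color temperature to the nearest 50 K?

2700 K

M_in = 10⁶/6209 = 161.06 mireds.
M_out = 161.06 + (+212) = 373.06 mireds.
T_out = 10⁶/373.06 = 2680.6 K → 2700 K.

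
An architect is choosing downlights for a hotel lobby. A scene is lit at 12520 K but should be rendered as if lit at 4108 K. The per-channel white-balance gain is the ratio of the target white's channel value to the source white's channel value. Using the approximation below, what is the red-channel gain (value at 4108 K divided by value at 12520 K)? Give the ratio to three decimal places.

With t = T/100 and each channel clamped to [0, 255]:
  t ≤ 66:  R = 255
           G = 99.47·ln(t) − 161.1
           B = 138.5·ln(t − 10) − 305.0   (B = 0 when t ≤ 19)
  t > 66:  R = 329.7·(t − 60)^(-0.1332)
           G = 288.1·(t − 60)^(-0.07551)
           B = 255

At 12520 K (t = 125.2):
  R = 329.7·(125.2 − 60)^(-0.1332) = 329.7·65.2^(-0.1332) = 329.7·0.57325 = 189.000.
At 4108 K (t = 41.08):
  R = 255 by definition for t ≤ 66.
Gain = 255.000 / 189.000 = 1.3492 → 1.349.

1.349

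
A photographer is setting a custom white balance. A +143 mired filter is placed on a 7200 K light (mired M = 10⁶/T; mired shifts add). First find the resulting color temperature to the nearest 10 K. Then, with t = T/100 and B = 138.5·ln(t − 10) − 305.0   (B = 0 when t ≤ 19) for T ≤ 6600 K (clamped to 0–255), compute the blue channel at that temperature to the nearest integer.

144

M_in = 10⁶/7200 = 138.89; M_out = 138.89 + (+143) = 281.89.
T_out = 10⁶/281.89 = 3547.5 K → 3550 K; t = 35.5.
B = 138.5·ln(35.5 − 10) − 305.0 = 138.5·ln 25.5 − 305.0 = 138.5·3.2387 − 305.0 = 143.557.
Rounded: 144.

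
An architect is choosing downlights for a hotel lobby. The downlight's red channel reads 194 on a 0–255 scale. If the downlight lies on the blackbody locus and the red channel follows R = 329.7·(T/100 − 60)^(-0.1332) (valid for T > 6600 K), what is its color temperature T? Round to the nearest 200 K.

11400 K

(t − 60)^(-0.1332) = 194/329.7 = 0.58841.
t − 60 = 0.58841^(1/-0.1332) = 0.58841^(-7.508) = 53.593, so t = 113.593.
T = 100·t = 11359 K → 11400 K to the nearest 200 K.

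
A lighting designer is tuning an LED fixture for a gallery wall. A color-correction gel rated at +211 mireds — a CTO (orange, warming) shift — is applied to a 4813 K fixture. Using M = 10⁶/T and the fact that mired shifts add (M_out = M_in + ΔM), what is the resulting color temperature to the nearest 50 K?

2400 K

M_in = 10⁶/4813 = 207.77 mireds.
M_out = 207.77 + (+211) = 418.77 mireds.
T_out = 10⁶/418.77 = 2387.9 K → 2400 K.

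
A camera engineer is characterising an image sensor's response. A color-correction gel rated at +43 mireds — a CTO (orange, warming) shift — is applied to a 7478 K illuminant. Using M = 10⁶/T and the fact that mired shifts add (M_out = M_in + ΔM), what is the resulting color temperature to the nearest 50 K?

5650 K

M_in = 10⁶/7478 = 133.73 mireds.
M_out = 133.73 + (+43) = 176.73 mireds.
T_out = 10⁶/176.73 = 5658.5 K → 5650 K.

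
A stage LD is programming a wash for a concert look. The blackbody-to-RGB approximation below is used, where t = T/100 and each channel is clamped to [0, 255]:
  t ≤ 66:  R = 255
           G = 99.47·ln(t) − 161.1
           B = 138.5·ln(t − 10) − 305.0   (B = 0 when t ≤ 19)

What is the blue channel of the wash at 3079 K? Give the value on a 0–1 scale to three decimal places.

0.452

t = 3079/100 = 30.79; the t ≤ 66 branch applies.
B = 138.5·ln(30.79 − 10) − 305.0 = 138.5·ln 20.79 − 305.0 = 138.5·3.0345 − 305.0 = 115.274.
On a 0–1 scale: 115.274/255 = 0.4521 → 0.452.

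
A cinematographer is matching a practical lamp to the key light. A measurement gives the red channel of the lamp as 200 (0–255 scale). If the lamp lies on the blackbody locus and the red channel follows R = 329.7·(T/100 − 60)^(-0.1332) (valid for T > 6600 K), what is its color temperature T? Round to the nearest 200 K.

10200 K

(t − 60)^(-0.1332) = 200/329.7 = 0.60661.
t − 60 = 0.60661^(1/-0.1332) = 0.60661^(-7.508) = 42.638, so t = 102.638.
T = 100·t = 10264 K → 10200 K to the nearest 200 K.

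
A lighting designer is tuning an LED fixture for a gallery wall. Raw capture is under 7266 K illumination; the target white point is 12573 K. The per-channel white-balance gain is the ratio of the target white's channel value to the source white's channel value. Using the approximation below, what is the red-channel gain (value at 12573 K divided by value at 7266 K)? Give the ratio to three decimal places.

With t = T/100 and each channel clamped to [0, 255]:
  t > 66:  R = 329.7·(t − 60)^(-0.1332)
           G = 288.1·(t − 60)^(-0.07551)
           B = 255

0.803

At 7266 K (t = 72.66):
  R = 329.7·(72.66 − 60)^(-0.1332) = 329.7·12.66^(-0.1332) = 329.7·0.71311 = 235.112.
At 12573 K (t = 125.73):
  R = 329.7·(125.73 − 60)^(-0.1332) = 329.7·65.73^(-0.1332) = 329.7·0.57263 = 188.796.
Gain = 188.796 / 235.112 = 0.8030 → 0.803.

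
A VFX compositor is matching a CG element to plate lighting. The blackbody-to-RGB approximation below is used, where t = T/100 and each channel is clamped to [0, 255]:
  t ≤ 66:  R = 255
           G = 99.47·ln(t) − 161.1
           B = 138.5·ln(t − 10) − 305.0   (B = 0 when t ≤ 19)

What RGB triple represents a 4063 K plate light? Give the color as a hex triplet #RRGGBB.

#FFCFA9

t = 4063/100 = 40.63; the t ≤ 66 branch applies.
R = 255 by definition for t ≤ 66.
G = 99.47·ln 40.63 − 161.1 = 99.47·3.7045 − 161.1 = 207.387.
B = 138.5·ln(40.63 − 10) − 305.0 = 138.5·ln 30.63 − 305.0 = 138.5·3.4220 − 305.0 = 168.944.
Rounded: (255, 207, 169).
In hex: #FFCFA9.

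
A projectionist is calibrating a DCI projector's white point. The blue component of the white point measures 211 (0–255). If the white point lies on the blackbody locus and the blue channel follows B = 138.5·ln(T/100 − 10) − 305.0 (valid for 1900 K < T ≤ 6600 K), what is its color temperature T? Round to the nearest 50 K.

5150 K

ln(t − 10) = (211 + 305.0) / 138.5 = 3.7256.
t − 10 = e^3.7256 = 41.497, so t = 51.497.
T = 100·t = 5150 K → 5150 K to the nearest 50 K.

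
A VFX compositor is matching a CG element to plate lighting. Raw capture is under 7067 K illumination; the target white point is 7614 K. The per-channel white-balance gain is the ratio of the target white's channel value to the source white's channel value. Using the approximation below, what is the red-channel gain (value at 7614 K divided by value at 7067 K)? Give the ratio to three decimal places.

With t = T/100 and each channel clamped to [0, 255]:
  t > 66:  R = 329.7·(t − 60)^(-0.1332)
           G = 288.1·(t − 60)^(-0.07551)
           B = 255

0.946

At 7067 K (t = 70.67):
  R = 329.7·(70.67 − 60)^(-0.1332) = 329.7·10.67^(-0.1332) = 329.7·0.72954 = 240.529.
At 7614 K (t = 76.14):
  R = 329.7·(76.14 − 60)^(-0.1332) = 329.7·16.14^(-0.1332) = 329.7·0.69041 = 227.628.
Gain = 227.628 / 240.529 = 0.9464 → 0.946.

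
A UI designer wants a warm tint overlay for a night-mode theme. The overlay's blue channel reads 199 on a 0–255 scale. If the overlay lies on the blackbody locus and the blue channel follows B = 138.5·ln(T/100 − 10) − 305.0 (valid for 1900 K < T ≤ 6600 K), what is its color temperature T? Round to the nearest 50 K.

4800 K

ln(t − 10) = (199 + 305.0) / 138.5 = 3.6390.
t − 10 = e^3.6390 = 38.053, so t = 48.053.
T = 100·t = 4805 K → 4800 K to the nearest 50 K.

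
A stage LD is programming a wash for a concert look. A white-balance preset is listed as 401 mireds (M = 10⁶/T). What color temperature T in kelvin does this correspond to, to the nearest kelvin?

2494 K

T = 10⁶ / 401 = 2493.77 K → 2494 K.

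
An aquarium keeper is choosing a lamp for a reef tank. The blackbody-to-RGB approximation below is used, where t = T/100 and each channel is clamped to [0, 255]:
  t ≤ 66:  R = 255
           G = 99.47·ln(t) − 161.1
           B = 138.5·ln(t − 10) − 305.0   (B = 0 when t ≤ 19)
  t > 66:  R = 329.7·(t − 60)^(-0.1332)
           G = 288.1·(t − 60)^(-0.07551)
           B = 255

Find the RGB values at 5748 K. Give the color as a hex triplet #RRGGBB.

#FFF2E6

t = 5748/100 = 57.48; the t ≤ 66 branch applies.
R = 255 by definition for t ≤ 66.
G = 99.47·ln 57.48 − 161.1 = 99.47·4.0514 − 161.1 = 241.896.
B = 138.5·ln(57.48 − 10) − 305.0 = 138.5·ln 47.48 − 305.0 = 138.5·3.8603 − 305.0 = 229.653.
Rounded: (255, 242, 230).
In hex: #FFF2E6.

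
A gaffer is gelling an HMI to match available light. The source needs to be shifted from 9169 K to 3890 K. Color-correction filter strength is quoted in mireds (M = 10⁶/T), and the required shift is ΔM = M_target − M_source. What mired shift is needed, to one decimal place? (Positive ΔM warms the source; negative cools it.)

M_source = 10⁶/9169 = 109.063; M_target = 10⁶/3890 = 257.069.
ΔM = 257.069 − 109.063 = 148.006 → +148.0 mireds, a warming shift.

+148.0 mireds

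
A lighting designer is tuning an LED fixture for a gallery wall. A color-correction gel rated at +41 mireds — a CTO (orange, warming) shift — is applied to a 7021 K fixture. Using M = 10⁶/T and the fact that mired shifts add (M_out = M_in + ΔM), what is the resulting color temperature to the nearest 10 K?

5450 K

M_in = 10⁶/7021 = 142.43 mireds.
M_out = 142.43 + (+41) = 183.43 mireds.
T_out = 10⁶/183.43 = 5451.7 K → 5450 K.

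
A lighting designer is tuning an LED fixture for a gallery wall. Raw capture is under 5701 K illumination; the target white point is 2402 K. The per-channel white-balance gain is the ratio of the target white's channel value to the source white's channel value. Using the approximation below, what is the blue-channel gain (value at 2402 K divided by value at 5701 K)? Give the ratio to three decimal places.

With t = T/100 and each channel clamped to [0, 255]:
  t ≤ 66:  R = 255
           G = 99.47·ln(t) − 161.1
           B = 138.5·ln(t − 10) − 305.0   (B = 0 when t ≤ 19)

At 5701 K (t = 57.01):
  B = 138.5·ln(57.01 − 10) − 305.0 = 138.5·ln 47.01 − 305.0 = 138.5·3.8504 − 305.0 = 228.275.
At 2402 K (t = 24.02):
  B = 138.5·ln(24.02 − 10) − 305.0 = 138.5·ln 14.02 − 305.0 = 138.5·2.6405 − 305.0 = 60.707.
Gain = 60.707 / 228.275 = 0.2659 → 0.266.

0.266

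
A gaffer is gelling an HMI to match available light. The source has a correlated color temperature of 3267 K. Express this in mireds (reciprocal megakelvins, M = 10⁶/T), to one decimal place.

306.1 mireds

M = 10⁶ / 3267 = 306.091 → 306.1 mireds.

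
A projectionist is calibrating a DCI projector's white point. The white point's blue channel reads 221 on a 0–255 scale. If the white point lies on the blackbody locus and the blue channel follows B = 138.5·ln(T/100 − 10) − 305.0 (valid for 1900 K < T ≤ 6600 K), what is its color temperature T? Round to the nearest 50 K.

5450 K

ln(t − 10) = (221 + 305.0) / 138.5 = 3.7978.
t − 10 = e^3.7978 = 44.604, so t = 54.604.
T = 100·t = 5460 K → 5450 K to the nearest 50 K.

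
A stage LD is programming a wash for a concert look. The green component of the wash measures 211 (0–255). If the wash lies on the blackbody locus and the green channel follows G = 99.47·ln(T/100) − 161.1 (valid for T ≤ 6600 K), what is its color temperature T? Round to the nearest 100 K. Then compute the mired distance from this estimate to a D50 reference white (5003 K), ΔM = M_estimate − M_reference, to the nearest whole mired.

ln t = (211 + 161.1) / 99.47 = 3.7408.
t = e^3.7408 = 42.133.
T = 100·t = 4213 K → 4200 K to the nearest 100 K.
M_estimate = 10⁶/4200 = 238.10; M_reference = 10⁶/5003 = 199.88.
ΔM = 238.10 − 199.88 = 38.22 → +38 mireds.

+38 mireds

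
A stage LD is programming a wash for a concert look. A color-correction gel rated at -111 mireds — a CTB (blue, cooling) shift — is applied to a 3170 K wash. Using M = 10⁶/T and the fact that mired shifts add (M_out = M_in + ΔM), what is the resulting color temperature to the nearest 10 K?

4890 K

M_in = 10⁶/3170 = 315.46 mireds.
M_out = 315.46 + (-111) = 204.46 mireds.
T_out = 10⁶/204.46 = 4891.0 K → 4890 K.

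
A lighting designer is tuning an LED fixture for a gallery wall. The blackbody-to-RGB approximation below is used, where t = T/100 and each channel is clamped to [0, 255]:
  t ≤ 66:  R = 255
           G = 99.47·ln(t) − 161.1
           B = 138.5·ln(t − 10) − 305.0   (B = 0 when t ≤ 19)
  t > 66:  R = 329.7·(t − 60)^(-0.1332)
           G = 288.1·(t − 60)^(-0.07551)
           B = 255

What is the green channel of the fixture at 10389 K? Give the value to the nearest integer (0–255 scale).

t = 10389/100 = 103.89; the t > 66 branch applies.
G = 288.1·(103.89 − 60)^(-0.07551) = 288.1·43.89^(-0.07551) = 288.1·0.75160 = 216.535.
Rounded: 217.

217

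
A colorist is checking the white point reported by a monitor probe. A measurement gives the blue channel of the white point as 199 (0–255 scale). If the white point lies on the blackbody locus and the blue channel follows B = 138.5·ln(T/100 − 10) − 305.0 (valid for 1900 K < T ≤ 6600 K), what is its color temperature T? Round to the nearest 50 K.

4800 K

ln(t − 10) = (199 + 305.0) / 138.5 = 3.6390.
t − 10 = e^3.6390 = 38.053, so t = 48.053.
T = 100·t = 4805 K → 4800 K to the nearest 50 K.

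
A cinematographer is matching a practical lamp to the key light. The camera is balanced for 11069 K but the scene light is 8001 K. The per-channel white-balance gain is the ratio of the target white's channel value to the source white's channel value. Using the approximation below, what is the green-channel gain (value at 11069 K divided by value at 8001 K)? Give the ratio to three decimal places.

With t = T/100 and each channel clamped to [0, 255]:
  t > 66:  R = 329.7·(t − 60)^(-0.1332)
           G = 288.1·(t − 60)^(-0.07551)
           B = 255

At 8001 K (t = 80.01):
  G = 288.1·(80.01 − 60)^(-0.07551) = 288.1·20.01^(-0.07551) = 288.1·0.79752 = 229.766.
At 11069 K (t = 110.69):
  G = 288.1·(110.69 − 60)^(-0.07551) = 288.1·50.69^(-0.07551) = 288.1·0.74347 = 214.193.
Gain = 214.193 / 229.766 = 0.9322 → 0.932.

0.932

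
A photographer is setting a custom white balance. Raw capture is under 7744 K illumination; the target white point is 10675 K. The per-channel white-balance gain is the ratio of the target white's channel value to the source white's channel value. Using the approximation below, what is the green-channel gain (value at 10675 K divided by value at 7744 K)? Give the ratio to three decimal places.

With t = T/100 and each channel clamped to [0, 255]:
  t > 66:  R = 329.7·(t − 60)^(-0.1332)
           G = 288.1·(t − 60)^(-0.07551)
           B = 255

0.928

At 7744 K (t = 77.44):
  G = 288.1·(77.44 − 60)^(-0.07551) = 288.1·17.44^(-0.07551) = 288.1·0.80584 = 232.164.
At 10675 K (t = 106.75):
  G = 288.1·(106.75 − 60)^(-0.07551) = 288.1·46.75^(-0.07551) = 288.1·0.74802 = 215.505.
Gain = 215.505 / 232.164 = 0.9282 → 0.928.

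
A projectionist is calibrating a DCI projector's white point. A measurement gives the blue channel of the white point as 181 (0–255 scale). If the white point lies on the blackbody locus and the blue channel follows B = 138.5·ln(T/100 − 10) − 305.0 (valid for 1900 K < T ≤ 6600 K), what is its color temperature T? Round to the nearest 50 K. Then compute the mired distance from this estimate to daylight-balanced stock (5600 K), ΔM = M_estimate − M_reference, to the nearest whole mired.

+51 mireds

ln(t − 10) = (181 + 305.0) / 138.5 = 3.5090.
t − 10 = e^3.5090 = 33.416, so t = 43.416.
T = 100·t = 4342 K → 4350 K to the nearest 50 K.
M_estimate = 10⁶/4350 = 229.89; M_reference = 10⁶/5600 = 178.57.
ΔM = 229.89 − 178.57 = 51.31 → +51 mireds.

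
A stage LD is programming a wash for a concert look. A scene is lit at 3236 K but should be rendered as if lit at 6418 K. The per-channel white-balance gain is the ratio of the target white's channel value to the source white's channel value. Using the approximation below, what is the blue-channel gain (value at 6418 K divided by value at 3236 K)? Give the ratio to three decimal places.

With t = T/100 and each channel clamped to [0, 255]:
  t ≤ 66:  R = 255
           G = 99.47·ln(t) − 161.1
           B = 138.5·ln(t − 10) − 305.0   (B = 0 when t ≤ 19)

At 3236 K (t = 32.36):
  B = 138.5·ln(32.36 − 10) − 305.0 = 138.5·ln 22.36 − 305.0 = 138.5·3.1073 − 305.0 = 125.357.
At 6418 K (t = 64.18):
  B = 138.5·ln(64.18 − 10) − 305.0 = 138.5·ln 54.18 − 305.0 = 138.5·3.9923 − 305.0 = 247.935.
Gain = 247.935 / 125.357 = 1.9778 → 1.978.

1.978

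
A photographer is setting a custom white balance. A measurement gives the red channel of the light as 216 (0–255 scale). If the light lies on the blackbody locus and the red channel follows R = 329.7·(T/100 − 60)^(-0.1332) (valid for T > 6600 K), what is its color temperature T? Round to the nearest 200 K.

8400 K

(t − 60)^(-0.1332) = 216/329.7 = 0.65514.
t − 60 = 0.65514^(1/-0.1332) = 0.65514^(-7.508) = 23.926, so t = 83.926.
T = 100·t = 8393 K → 8400 K to the nearest 200 K.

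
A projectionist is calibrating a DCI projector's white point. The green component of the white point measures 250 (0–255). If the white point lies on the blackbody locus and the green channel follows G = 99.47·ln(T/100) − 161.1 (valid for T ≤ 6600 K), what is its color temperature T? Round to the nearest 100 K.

ln t = (250 + 161.1) / 99.47 = 4.1329.
t = e^4.1329 = 62.359.
T = 100·t = 6236 K → 6200 K to the nearest 100 K.

6200 K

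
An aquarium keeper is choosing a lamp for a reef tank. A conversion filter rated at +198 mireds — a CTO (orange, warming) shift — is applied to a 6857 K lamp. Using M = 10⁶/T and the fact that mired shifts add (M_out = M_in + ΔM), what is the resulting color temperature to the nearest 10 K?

M_in = 10⁶/6857 = 145.84 mireds.
M_out = 145.84 + (+198) = 343.84 mireds.
T_out = 10⁶/343.84 = 2908.4 K → 2910 K.

2910 K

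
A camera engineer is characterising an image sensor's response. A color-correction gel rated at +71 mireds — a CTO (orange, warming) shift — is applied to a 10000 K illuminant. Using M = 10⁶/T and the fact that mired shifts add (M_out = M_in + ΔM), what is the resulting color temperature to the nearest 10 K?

5850 K

M_in = 10⁶/10000 = 100.00 mireds.
M_out = 100.00 + (+71) = 171.00 mireds.
T_out = 10⁶/171.00 = 5848.0 K → 5850 K.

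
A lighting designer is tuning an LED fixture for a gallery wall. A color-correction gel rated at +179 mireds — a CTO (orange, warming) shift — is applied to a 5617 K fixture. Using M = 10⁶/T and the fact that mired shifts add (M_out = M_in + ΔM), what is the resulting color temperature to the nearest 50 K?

2800 K

M_in = 10⁶/5617 = 178.03 mireds.
M_out = 178.03 + (+179) = 357.03 mireds.
T_out = 10⁶/357.03 = 2800.9 K → 2800 K.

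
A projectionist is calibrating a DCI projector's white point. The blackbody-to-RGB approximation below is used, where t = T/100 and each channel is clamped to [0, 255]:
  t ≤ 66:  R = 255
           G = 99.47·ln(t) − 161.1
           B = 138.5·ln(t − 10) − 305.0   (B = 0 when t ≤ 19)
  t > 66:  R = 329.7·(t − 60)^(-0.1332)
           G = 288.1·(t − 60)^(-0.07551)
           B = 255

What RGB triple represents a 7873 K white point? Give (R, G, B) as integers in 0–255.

(223, 231, 255)

t = 7873/100 = 78.73; the t > 66 branch applies.
R = 329.7·(78.73 − 60)^(-0.1332) = 329.7·18.73^(-0.1332) = 329.7·0.67686 = 223.160.
G = 288.1·(78.73 − 60)^(-0.07551) = 288.1·18.73^(-0.07551) = 288.1·0.80151 = 230.916.
B = 255 by definition for t > 66.
Rounded: (223, 231, 255).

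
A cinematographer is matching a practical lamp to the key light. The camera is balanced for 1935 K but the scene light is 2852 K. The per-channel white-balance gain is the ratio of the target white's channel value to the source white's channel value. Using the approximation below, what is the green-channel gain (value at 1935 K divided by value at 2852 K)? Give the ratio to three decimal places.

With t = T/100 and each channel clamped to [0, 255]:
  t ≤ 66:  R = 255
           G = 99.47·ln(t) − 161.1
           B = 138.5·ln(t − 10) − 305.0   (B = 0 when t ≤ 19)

0.776

At 2852 K (t = 28.52):
  G = 99.47·ln 28.52 − 161.1 = 99.47·3.3506 − 161.1 = 172.185.
At 1935 K (t = 19.35):
  G = 99.47·ln 19.35 − 161.1 = 99.47·2.9627 − 161.1 = 133.599.
Gain = 133.599 / 172.185 = 0.7759 → 0.776.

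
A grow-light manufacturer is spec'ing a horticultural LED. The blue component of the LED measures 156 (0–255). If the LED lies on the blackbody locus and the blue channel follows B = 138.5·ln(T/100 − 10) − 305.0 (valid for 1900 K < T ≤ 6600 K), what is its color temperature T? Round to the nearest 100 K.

ln(t − 10) = (156 + 305.0) / 138.5 = 3.3285.
t − 10 = e^3.3285 = 27.897, so t = 37.897.
T = 100·t = 3790 K → 3800 K to the nearest 100 K.

3800 K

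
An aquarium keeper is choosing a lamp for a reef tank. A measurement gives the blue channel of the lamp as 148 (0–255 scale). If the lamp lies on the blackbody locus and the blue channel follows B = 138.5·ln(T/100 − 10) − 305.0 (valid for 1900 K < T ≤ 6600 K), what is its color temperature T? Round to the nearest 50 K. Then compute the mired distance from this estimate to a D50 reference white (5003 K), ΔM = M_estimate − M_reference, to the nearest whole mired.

ln(t − 10) = (148 + 305.0) / 138.5 = 3.2708.
t − 10 = e^3.2708 = 26.331, so t = 36.331.
T = 100·t = 3633 K → 3650 K to the nearest 50 K.
M_estimate = 10⁶/3650 = 273.97; M_reference = 10⁶/5003 = 199.88.
ΔM = 273.97 − 199.88 = 74.09 → +74 mireds.

+74 mireds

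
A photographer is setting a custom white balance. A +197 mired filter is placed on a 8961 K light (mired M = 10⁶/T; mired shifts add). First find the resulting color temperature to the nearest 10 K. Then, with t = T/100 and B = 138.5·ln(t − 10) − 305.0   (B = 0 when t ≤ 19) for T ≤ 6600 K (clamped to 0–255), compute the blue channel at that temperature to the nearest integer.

126

M_in = 10⁶/8961 = 111.59; M_out = 111.59 + (+197) = 308.59.
T_out = 10⁶/308.59 = 3240.5 K → 3240 K; t = 32.4.
B = 138.5·ln(32.4 − 10) − 305.0 = 138.5·ln 22.4 − 305.0 = 138.5·3.1091 − 305.0 = 125.605.
Rounded: 126.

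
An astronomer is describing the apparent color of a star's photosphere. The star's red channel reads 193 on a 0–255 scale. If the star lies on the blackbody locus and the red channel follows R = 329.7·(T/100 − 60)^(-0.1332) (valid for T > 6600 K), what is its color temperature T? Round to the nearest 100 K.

(t − 60)^(-0.1332) = 193/329.7 = 0.58538.
t − 60 = 0.58538^(1/-0.1332) = 0.58538^(-7.508) = 55.713, so t = 115.713.
T = 100·t = 11571 K → 11600 K to the nearest 100 K.

11600 K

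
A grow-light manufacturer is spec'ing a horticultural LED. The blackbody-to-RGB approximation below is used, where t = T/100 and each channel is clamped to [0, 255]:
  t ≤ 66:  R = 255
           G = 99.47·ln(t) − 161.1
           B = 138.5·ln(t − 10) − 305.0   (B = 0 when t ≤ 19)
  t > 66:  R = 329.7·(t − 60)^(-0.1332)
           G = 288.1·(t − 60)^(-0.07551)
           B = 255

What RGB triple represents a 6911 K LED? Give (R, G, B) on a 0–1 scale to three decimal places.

t = 6911/100 = 69.11; the t > 66 branch applies.
R = 329.7·(69.11 − 60)^(-0.1332) = 329.7·9.11^(-0.1332) = 329.7·0.74506 = 245.647.
G = 288.1·(69.11 − 60)^(-0.07551) = 288.1·9.11^(-0.07551) = 288.1·0.84634 = 243.832.
B = 255 by definition for t > 66.
Dividing each by 255: (0.9633, 0.9562, 1.0000) → (0.963, 0.956, 1.000).

(0.963, 0.956, 1.000)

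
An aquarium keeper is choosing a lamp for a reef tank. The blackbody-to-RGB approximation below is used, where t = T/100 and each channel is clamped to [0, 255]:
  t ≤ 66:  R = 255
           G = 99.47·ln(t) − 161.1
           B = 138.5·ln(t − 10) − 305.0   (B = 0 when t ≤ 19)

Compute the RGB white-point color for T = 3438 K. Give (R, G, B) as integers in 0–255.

(255, 191, 137)

t = 3438/100 = 34.38; the t ≤ 66 branch applies.
R = 255 by definition for t ≤ 66.
G = 99.47·ln 34.38 − 161.1 = 99.47·3.5375 − 161.1 = 190.773.
B = 138.5·ln(34.38 − 10) − 305.0 = 138.5·ln 24.38 − 305.0 = 138.5·3.1938 − 305.0 = 137.336.
Rounded: (255, 191, 137).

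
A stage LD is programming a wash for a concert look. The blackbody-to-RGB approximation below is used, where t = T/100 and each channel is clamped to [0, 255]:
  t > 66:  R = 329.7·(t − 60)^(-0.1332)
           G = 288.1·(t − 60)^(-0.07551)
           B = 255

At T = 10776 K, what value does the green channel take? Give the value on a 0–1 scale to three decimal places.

t = 10776/100 = 107.76; the t > 66 branch applies.
G = 288.1·(107.76 − 60)^(-0.07551) = 288.1·47.76^(-0.07551) = 288.1·0.74682 = 215.158.
On a 0–1 scale: 215.158/255 = 0.8438 → 0.844.

0.844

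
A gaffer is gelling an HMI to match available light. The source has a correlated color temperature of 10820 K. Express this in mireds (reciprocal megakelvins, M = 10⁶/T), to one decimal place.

M = 10⁶ / 10820 = 92.421 → 92.4 mireds.

92.4 mireds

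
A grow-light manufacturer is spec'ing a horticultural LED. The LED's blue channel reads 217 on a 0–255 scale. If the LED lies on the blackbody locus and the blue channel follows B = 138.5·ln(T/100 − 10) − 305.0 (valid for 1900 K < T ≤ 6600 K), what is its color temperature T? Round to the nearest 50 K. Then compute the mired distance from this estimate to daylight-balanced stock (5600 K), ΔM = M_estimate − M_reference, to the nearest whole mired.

+8 mireds

ln(t − 10) = (217 + 305.0) / 138.5 = 3.7690.
t − 10 = e^3.7690 = 43.335, so t = 53.335.
T = 100·t = 5333 K → 5350 K to the nearest 50 K.
M_estimate = 10⁶/5350 = 186.92; M_reference = 10⁶/5600 = 178.57.
ΔM = 186.92 − 178.57 = 8.34 → +8 mireds.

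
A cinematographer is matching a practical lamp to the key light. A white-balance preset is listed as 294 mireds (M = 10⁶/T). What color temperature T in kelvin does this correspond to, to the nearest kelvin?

T = 10⁶ / 294 = 3401.36 K → 3401 K.

3401 K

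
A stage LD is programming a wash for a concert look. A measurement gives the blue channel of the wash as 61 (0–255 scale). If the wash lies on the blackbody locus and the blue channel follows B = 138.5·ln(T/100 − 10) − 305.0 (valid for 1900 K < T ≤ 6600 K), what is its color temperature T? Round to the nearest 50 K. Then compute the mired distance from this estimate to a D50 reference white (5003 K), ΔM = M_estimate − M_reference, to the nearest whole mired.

+217 mireds

ln(t − 10) = (61 + 305.0) / 138.5 = 2.6426.
t − 10 = e^2.6426 = 14.050, so t = 24.050.
T = 100·t = 2405 K → 2400 K to the nearest 50 K.
M_estimate = 10⁶/2400 = 416.67; M_reference = 10⁶/5003 = 199.88.
ΔM = 416.67 − 199.88 = 216.79 → +217 mireds.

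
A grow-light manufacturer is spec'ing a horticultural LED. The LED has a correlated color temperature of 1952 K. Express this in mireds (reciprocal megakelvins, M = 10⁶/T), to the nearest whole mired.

512 mireds

M = 10⁶ / 1952 = 512.295 → 512 mireds.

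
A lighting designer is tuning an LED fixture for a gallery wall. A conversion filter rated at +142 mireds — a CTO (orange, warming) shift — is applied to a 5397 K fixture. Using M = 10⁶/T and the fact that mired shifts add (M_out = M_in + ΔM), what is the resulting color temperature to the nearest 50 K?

M_in = 10⁶/5397 = 185.29 mireds.
M_out = 185.29 + (+142) = 327.29 mireds.
T_out = 10⁶/327.29 = 3055.4 K → 3050 K.

3050 K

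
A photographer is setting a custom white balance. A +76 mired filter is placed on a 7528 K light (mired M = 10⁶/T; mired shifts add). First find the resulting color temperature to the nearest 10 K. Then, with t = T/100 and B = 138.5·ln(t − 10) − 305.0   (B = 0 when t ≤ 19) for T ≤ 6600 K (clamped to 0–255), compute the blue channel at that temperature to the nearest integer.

198

M_in = 10⁶/7528 = 132.84; M_out = 132.84 + (+76) = 208.84.
T_out = 10⁶/208.84 = 4788.4 K → 4790 K; t = 47.9.
B = 138.5·ln(47.9 − 10) − 305.0 = 138.5·ln 37.9 − 305.0 = 138.5·3.6350 − 305.0 = 198.441.
Rounded: 198.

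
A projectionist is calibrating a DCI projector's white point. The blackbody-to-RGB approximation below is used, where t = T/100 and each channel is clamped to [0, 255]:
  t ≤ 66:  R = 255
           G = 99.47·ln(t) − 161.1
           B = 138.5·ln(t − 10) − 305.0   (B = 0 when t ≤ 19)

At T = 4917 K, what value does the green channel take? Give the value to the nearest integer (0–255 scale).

226

t = 4917/100 = 49.17; the t ≤ 66 branch applies.
G = 99.47·ln 49.17 − 161.1 = 99.47·3.8953 − 161.1 = 226.364.
Rounded: 226.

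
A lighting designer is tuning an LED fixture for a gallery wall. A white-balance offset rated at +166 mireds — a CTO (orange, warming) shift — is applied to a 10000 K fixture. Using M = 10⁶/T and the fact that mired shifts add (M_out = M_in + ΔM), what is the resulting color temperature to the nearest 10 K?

3760 K

M_in = 10⁶/10000 = 100.00 mireds.
M_out = 100.00 + (+166) = 266.00 mireds.
T_out = 10⁶/266.00 = 3759.4 K → 3760 K.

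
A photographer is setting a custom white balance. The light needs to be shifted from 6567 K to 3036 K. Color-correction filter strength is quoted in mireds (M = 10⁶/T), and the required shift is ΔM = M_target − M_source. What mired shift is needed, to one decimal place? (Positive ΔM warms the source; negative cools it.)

M_source = 10⁶/6567 = 152.277; M_target = 10⁶/3036 = 329.381.
ΔM = 329.381 − 152.277 = 177.104 → +177.1 mireds, a warming shift.

+177.1 mireds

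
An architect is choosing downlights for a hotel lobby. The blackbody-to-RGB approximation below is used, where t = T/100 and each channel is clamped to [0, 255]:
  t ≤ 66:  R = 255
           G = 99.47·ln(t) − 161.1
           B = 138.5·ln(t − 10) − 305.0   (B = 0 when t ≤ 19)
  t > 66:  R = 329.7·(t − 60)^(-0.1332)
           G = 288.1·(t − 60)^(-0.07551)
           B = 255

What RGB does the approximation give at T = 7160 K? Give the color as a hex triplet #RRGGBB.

#EEEFFF

t = 7160/100 = 71.6; the t > 66 branch applies.
R = 329.7·(71.6 − 60)^(-0.1332) = 329.7·11.6^(-0.1332) = 329.7·0.72146 = 237.866.
G = 288.1·(71.6 − 60)^(-0.07551) = 288.1·11.6^(-0.07551) = 288.1·0.83104 = 239.423.
B = 255 by definition for t > 66.
Rounded: (238, 239, 255).
In hex: #EEEFFF.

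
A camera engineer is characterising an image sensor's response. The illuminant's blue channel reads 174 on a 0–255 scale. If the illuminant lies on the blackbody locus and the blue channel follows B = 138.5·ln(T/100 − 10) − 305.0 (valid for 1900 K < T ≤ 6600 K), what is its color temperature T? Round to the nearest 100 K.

ln(t − 10) = (174 + 305.0) / 138.5 = 3.4585.
t − 10 = e^3.4585 = 31.769, so t = 41.769.
T = 100·t = 4177 K → 4200 K to the nearest 100 K.

4200 K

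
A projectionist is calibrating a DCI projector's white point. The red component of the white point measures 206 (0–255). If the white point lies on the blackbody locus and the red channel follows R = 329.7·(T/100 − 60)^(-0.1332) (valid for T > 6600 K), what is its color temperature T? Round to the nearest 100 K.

(t − 60)^(-0.1332) = 206/329.7 = 0.62481.
t − 60 = 0.62481^(1/-0.1332) = 0.62481^(-7.508) = 34.152, so t = 94.152.
T = 100·t = 9415 K → 9400 K to the nearest 100 K.

9400 K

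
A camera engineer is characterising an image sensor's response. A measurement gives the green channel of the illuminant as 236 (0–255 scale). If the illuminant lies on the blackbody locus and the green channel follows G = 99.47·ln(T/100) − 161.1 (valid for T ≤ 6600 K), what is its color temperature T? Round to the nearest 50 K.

ln t = (236 + 161.1) / 99.47 = 3.9922.
t = e^3.9922 = 54.172.
T = 100·t = 5417 K → 5400 K to the nearest 50 K.

5400 K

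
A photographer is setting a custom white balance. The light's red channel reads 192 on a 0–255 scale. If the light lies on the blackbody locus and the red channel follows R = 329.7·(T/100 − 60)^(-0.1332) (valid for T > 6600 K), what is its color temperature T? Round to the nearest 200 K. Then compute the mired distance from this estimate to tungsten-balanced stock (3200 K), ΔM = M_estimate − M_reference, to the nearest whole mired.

-228 mireds

(t − 60)^(-0.1332) = 192/329.7 = 0.58235.
t − 60 = 0.58235^(1/-0.1332) = 0.58235^(-7.508) = 57.929, so t = 117.929.
T = 100·t = 11793 K → 11800 K to the nearest 200 K.
M_estimate = 10⁶/11800 = 84.75; M_reference = 10⁶/3200 = 312.50.
ΔM = 84.75 − 312.50 = -227.75 → -228 mireds.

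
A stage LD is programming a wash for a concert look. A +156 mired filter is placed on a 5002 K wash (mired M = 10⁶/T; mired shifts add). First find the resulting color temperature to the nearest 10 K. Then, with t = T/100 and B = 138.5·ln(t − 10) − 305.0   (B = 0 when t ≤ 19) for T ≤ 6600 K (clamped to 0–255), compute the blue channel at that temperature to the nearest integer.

M_in = 10⁶/5002 = 199.92; M_out = 199.92 + (+156) = 355.92.
T_out = 10⁶/355.92 = 2809.6 K → 2810 K; t = 28.1.
B = 138.5·ln(28.1 − 10) − 305.0 = 138.5·ln 18.1 − 305.0 = 138.5·2.8959 − 305.0 = 96.084.
Rounded: 96.

96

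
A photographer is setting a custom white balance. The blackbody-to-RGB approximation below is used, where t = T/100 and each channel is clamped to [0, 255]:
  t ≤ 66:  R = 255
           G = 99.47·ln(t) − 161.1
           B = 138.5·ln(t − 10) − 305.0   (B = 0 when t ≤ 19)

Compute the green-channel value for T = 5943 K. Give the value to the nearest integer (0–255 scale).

245

t = 5943/100 = 59.43; the t ≤ 66 branch applies.
G = 99.47·ln 59.43 − 161.1 = 99.47·4.0848 − 161.1 = 245.215.
Rounded: 245.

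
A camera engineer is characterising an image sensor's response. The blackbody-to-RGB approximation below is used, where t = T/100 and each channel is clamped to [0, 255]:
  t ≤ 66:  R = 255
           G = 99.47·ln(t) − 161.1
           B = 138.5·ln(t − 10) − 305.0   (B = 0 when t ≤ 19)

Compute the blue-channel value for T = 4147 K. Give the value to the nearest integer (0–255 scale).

173

t = 4147/100 = 41.47; the t ≤ 66 branch applies.
B = 138.5·ln(41.47 − 10) − 305.0 = 138.5·ln 31.47 − 305.0 = 138.5·3.4490 − 305.0 = 172.691.
Rounded: 173.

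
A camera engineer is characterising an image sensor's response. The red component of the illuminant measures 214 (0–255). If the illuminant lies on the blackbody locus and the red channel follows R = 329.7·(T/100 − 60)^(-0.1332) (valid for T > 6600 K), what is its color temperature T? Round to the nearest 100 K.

(t − 60)^(-0.1332) = 214/329.7 = 0.64907.
t − 60 = 0.64907^(1/-0.1332) = 0.64907^(-7.508) = 25.657, so t = 85.657.
T = 100·t = 8566 K → 8600 K to the nearest 100 K.

8600 K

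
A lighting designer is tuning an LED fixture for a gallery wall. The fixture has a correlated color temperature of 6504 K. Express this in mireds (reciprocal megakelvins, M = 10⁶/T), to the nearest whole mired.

M = 10⁶ / 6504 = 153.752 → 154 mireds.

154 mireds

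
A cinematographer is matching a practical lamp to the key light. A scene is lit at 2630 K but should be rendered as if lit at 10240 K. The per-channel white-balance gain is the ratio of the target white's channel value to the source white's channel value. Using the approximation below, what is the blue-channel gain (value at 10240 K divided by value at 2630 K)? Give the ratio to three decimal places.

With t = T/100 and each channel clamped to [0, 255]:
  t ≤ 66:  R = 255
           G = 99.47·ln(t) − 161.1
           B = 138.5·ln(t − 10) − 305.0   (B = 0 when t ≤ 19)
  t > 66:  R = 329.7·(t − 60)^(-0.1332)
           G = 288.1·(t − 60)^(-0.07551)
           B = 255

At 2630 K (t = 26.3):
  B = 138.5·ln(26.3 − 10) − 305.0 = 138.5·ln 16.3 − 305.0 = 138.5·2.7912 − 305.0 = 81.576.
At 10240 K (t = 102.4):
  B = 255 by definition for t > 66.
Gain = 255.000 / 81.576 = 3.1259 → 3.126.

3.126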